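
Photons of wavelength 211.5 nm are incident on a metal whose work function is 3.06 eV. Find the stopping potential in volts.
2.8021 V

The stopping potential V_s satisfies: eV_s = KE_max

First, find KE_max using Einstein's equation:
E_photon = hc/λ = 5.8621 eV
KE_max = E_photon - φ = 5.8621 - 3.06 = 2.8021 eV

Since eV_s = KE_max:
V_s = KE_max/e = 2.8021 V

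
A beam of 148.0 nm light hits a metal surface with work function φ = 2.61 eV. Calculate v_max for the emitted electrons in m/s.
1.4243e+06 m/s

First, find the maximum kinetic energy:
E_photon = hc/λ = 8.3773 eV
KE_max = E_photon - φ = 8.3773 - 2.61 = 5.7673 eV

Convert to Joules: KE_max = 5.7673 × 1.602×10⁻¹⁹ J = 9.2403e-19 J

Then use KE = ½mv² to find velocity:
v = √(2·KE/m) = √(2 × 9.2403e-19 J / 9.109e-31 kg)
v = 1.4243e+06 m/s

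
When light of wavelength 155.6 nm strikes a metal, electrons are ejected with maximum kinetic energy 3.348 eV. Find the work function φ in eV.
4.62 eV

From Einstein's photoelectric equation: KE_max = hf - φ = hc/λ - φ

Rearranging for φ:
φ = hc/λ - KE_max

Calculate photon energy:
E_photon = hc/λ = 7.9681 eV

Therefore:
φ = 7.9681 - 3.348 = 4.62 eV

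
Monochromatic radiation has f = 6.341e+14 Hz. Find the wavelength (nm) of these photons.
472.78 nm

Using the wave equation: c = fλ

Solving for wavelength:
λ = c/f = (3×10⁸ m/s) / (6.341e+14 Hz)
λ = 472.78 nm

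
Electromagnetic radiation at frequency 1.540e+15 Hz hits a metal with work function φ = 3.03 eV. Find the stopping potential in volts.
3.3389 V

The stopping potential V_s satisfies: eV_s = KE_max

First, find KE_max using Einstein's equation:
E_photon = hf = (6.626×10⁻³⁴ J·s)(1.540e+15 Hz) = 6.3689 eV
KE_max = E_photon - φ = 6.3689 - 3.03 = 3.3389 eV

Since eV_s = KE_max:
V_s = KE_max/e = 3.3389 V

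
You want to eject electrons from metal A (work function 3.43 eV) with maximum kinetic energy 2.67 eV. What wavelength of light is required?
203.25 nm

From Einstein's equation: KE_max = hc/λ - φ

Rearranging for λ:
hc/λ = KE_max + φ
λ = hc/(KE_max + φ)

Required photon energy:
E_photon = KE_max + φ = 2.67 + 3.43 = 6.10 eV

Required wavelength:
λ = hc/E_photon = (6.626×10⁻³⁴)(3×10⁸) / (6.10 × 1.602×10⁻¹⁹)
λ = 203.25 nm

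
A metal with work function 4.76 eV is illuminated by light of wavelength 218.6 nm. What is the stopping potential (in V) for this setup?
0.9117 V

The stopping potential V_s satisfies: eV_s = KE_max

First, find KE_max using Einstein's equation:
E_photon = hc/λ = 5.6717 eV
KE_max = E_photon - φ = 5.6717 - 4.76 = 0.9117 eV

Since eV_s = KE_max:
V_s = KE_max/e = 0.9117 V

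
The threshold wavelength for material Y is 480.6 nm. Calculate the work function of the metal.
2.58 eV

At the threshold wavelength, photon energy equals work function:
φ = hc/λ₀

Calculating:
φ = (6.626×10⁻³⁴ J·s)(3×10⁸ m/s) / (480.6×10⁻⁹ m)
φ = 2.58 eV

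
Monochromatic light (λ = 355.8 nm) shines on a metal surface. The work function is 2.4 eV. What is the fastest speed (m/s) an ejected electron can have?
6.1769e+05 m/s

First, find the maximum kinetic energy:
E_photon = hc/λ = 3.4847 eV
KE_max = E_photon - φ = 3.4847 - 2.4 = 1.0847 eV

Convert to Joules: KE_max = 1.0847 × 1.602×10⁻¹⁹ J = 1.7378e-19 J

Then use KE = ½mv² to find velocity:
v = √(2·KE/m) = √(2 × 1.7378e-19 J / 9.109e-31 kg)
v = 6.1769e+05 m/s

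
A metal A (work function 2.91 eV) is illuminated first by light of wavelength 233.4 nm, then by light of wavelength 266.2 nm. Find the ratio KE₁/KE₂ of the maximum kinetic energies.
1.3745

Using Einstein's equation: KE_max = hc/λ - φ

For λ₁ = 233.4 nm:
E₁ = hc/λ₁ = 5.3121 eV
KE₁ = E₁ - φ = 5.3121 - 2.91 = 2.4021 eV

For λ₂ = 266.2 nm:
E₂ = hc/λ₂ = 4.6576 eV
KE₂ = E₂ - φ = 4.6576 - 2.91 = 1.7476 eV

Ratio: KE₁/KE₂ = 2.4021/1.7476 = 1.3745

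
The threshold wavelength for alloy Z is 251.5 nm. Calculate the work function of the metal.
4.93 eV

At the threshold wavelength, photon energy equals work function:
φ = hc/λ₀

Calculating:
φ = (6.626×10⁻³⁴ J·s)(3×10⁸ m/s) / (251.5×10⁻⁹ m)
φ = 4.93 eV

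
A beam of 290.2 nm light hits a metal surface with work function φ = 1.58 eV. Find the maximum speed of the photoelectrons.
9.7318e+05 m/s

First, find the maximum kinetic energy:
E_photon = hc/λ = 4.2724 eV
KE_max = E_photon - φ = 4.2724 - 1.58 = 2.6924 eV

Convert to Joules: KE_max = 2.6924 × 1.602×10⁻¹⁹ J = 4.3137e-19 J

Then use KE = ½mv² to find velocity:
v = √(2·KE/m) = √(2 × 4.3137e-19 J / 9.109e-31 kg)
v = 9.7318e+05 m/s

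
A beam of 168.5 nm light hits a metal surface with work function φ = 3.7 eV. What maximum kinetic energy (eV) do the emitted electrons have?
3.6581 eV

Using Einstein's photoelectric equation: KE_max = hf - φ = hc/λ - φ

First, calculate the photon energy:
E_photon = hc/λ = (6.626×10⁻³⁴ J·s)(3×10⁸ m/s) / (168.5×10⁻⁹ m)
E_photon = 7.3581 eV

Then, the maximum kinetic energy:
KE_max = E_photon - φ = 7.3581 eV - 3.7 eV = 3.6581 eV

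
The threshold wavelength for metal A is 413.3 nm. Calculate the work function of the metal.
3.00 eV

At the threshold wavelength, photon energy equals work function:
φ = hc/λ₀

Calculating:
φ = (6.626×10⁻³⁴ J·s)(3×10⁸ m/s) / (413.3×10⁻⁹ m)
φ = 3.00 eV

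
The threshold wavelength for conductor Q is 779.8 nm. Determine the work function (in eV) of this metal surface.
1.59 eV

At the threshold wavelength, photon energy equals work function:
φ = hc/λ₀

Calculating:
φ = (6.626×10⁻³⁴ J·s)(3×10⁸ m/s) / (779.8×10⁻⁹ m)
φ = 1.59 eV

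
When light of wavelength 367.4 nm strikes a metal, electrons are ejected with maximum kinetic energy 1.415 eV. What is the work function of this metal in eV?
1.96 eV

From Einstein's photoelectric equation: KE_max = hf - φ = hc/λ - φ

Rearranging for φ:
φ = hc/λ - KE_max

Calculate photon energy:
E_photon = hc/λ = 3.3746 eV

Therefore:
φ = 3.3746 - 1.415 = 1.96 eV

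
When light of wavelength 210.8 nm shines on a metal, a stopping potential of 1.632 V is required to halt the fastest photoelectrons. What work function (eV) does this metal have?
4.25 eV

The stopping potential gives the maximum kinetic energy: KE_max = eV_s = 1.632 eV

From Einstein's photoelectric equation: KE_max = hc/λ - φ
Rearranging: φ = hc/λ - KE_max

Calculate photon energy:
E_photon = hc/λ = (6.626×10⁻³⁴ J·s)(3×10⁸ m/s) / (210.8×10⁻⁹ m) = 5.8816 eV

Therefore:
φ = 5.8816 - 1.632 = 4.25 eV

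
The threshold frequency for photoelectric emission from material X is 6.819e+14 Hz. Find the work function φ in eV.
2.82 eV

At the threshold frequency, photon energy equals work function:
φ = hf₀

Calculating:
φ = (6.626×10⁻³⁴ J·s)(6.819e+14 Hz)
φ = 2.82 eV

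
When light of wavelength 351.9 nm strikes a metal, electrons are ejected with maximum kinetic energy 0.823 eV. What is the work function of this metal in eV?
2.70 eV

From Einstein's photoelectric equation: KE_max = hf - φ = hc/λ - φ

Rearranging for φ:
φ = hc/λ - KE_max

Calculate photon energy:
E_photon = hc/λ = 3.5233 eV

Therefore:
φ = 3.5233 - 0.823 = 2.70 eV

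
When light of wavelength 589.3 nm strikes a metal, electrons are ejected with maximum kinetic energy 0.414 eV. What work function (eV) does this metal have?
1.69 eV

From Einstein's photoelectric equation: KE_max = hf - φ = hc/λ - φ

Rearranging for φ:
φ = hc/λ - KE_max

Calculate photon energy:
E_photon = hc/λ = 2.1039 eV

Therefore:
φ = 2.1039 - 0.414 = 1.69 eV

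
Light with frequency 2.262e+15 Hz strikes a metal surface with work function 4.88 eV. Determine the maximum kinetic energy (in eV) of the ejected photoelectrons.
4.4749 eV

Using Einstein's photoelectric equation: KE_max = hf - φ

First, calculate the photon energy:
E_photon = hf = (6.626×10⁻³⁴ J·s)(2.262e+15 Hz)
E_photon = 9.3549 eV

Then, the maximum kinetic energy:
KE_max = E_photon - φ = 9.3549 eV - 4.88 eV = 4.4749 eV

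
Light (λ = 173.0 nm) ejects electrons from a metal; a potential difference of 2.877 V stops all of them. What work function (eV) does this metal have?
4.29 eV

The stopping potential gives the maximum kinetic energy: KE_max = eV_s = 2.877 eV

From Einstein's photoelectric equation: KE_max = hc/λ - φ
Rearranging: φ = hc/λ - KE_max

Calculate photon energy:
E_photon = hc/λ = (6.626×10⁻³⁴ J·s)(3×10⁸ m/s) / (173.0×10⁻⁹ m) = 7.1667 eV

Therefore:
φ = 7.1667 - 2.877 = 4.29 eV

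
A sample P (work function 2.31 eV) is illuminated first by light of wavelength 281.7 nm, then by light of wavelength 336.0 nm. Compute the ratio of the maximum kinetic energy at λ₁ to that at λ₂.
1.5154

Using Einstein's equation: KE_max = hc/λ - φ

For λ₁ = 281.7 nm:
E₁ = hc/λ₁ = 4.4013 eV
KE₁ = E₁ - φ = 4.4013 - 2.31 = 2.0913 eV

For λ₂ = 336.0 nm:
E₂ = hc/λ₂ = 3.6900 eV
KE₂ = E₂ - φ = 3.6900 - 2.31 = 1.3800 eV

Ratio: KE₁/KE₂ = 2.0913/1.3800 = 1.5154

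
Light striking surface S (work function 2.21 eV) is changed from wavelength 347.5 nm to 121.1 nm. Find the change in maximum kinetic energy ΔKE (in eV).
6.6703 eV

Using Einstein's equation: KE_max = hc/λ - φ

For λ₁ = 347.5 nm:
KE₁ = hc/λ₁ - φ = 3.5679 - 2.21 = 1.3579 eV

For λ₂ = 121.1 nm:
KE₂ = hc/λ₂ - φ = 10.2382 - 2.21 = 8.0282 eV

Change in KE:
ΔKE = KE₂ - KE₁ = 8.0282 - 1.3579 = 6.6703 eV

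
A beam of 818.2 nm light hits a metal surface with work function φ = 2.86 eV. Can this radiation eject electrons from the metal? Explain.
No

For photoemission, the photon energy must exceed the work function.

Photon energy: E = hc/λ = 1.5153 eV
Work function: φ = 2.86 eV

Since E_photon (1.5153 eV) < φ (2.86 eV), photoemission will NOT occur.
The threshold wavelength is λ₀ = hc/φ = 433.5 nm.
Since 818.2 nm > 433.5 nm, the photons lack sufficient energy.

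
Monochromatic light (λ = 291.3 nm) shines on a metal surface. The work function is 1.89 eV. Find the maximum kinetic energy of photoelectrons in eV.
2.3662 eV

Using Einstein's photoelectric equation: KE_max = hf - φ = hc/λ - φ

First, calculate the photon energy:
E_photon = hc/λ = (6.626×10⁻³⁴ J·s)(3×10⁸ m/s) / (291.3×10⁻⁹ m)
E_photon = 4.2562 eV

Then, the maximum kinetic energy:
KE_max = E_photon - φ = 4.2562 eV - 1.89 eV = 2.3662 eV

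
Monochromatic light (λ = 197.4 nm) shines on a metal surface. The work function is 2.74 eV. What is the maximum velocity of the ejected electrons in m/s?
1.1160e+06 m/s

First, find the maximum kinetic energy:
E_photon = hc/λ = 6.2809 eV
KE_max = E_photon - φ = 6.2809 - 2.74 = 3.5409 eV

Convert to Joules: KE_max = 3.5409 × 1.602×10⁻¹⁹ J = 5.6731e-19 J

Then use KE = ½mv² to find velocity:
v = √(2·KE/m) = √(2 × 5.6731e-19 J / 9.109e-31 kg)
v = 1.1160e+06 m/s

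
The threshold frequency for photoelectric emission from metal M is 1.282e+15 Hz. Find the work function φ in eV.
5.30 eV

At the threshold frequency, photon energy equals work function:
φ = hf₀

Calculating:
φ = (6.626×10⁻³⁴ J·s)(1.282e+15 Hz)
φ = 5.30 eV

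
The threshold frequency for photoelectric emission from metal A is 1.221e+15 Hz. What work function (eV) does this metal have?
5.05 eV

At the threshold frequency, photon energy equals work function:
φ = hf₀

Calculating:
φ = (6.626×10⁻³⁴ J·s)(1.221e+15 Hz)
φ = 5.05 eV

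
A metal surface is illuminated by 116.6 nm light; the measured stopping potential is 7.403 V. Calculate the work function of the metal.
3.23 eV

The stopping potential gives the maximum kinetic energy: KE_max = eV_s = 7.403 eV

From Einstein's photoelectric equation: KE_max = hc/λ - φ
Rearranging: φ = hc/λ - KE_max

Calculate photon energy:
E_photon = hc/λ = (6.626×10⁻³⁴ J·s)(3×10⁸ m/s) / (116.6×10⁻⁹ m) = 10.6333 eV

Therefore:
φ = 10.6333 - 7.403 = 3.23 eV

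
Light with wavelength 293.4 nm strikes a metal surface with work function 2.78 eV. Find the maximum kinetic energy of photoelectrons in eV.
1.4458 eV

Using Einstein's photoelectric equation: KE_max = hf - φ = hc/λ - φ

First, calculate the photon energy:
E_photon = hc/λ = (6.626×10⁻³⁴ J·s)(3×10⁸ m/s) / (293.4×10⁻⁹ m)
E_photon = 4.2258 eV

Then, the maximum kinetic energy:
KE_max = E_photon - φ = 4.2258 eV - 2.78 eV = 1.4458 eV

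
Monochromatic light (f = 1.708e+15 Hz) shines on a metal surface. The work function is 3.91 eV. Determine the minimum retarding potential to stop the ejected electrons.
3.1537 V

The stopping potential V_s satisfies: eV_s = KE_max

First, find KE_max using Einstein's equation:
E_photon = hf = (6.626×10⁻³⁴ J·s)(1.708e+15 Hz) = 7.0637 eV
KE_max = E_photon - φ = 7.0637 - 3.91 = 3.1537 eV

Since eV_s = KE_max:
V_s = KE_max/e = 3.1537 V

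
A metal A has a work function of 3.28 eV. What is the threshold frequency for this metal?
7.9310e+14 Hz

The threshold frequency is when the photon energy equals the work function:
hf₀ = φ

Solving for f₀:
f₀ = φ/h = (3.28 eV × 1.602×10⁻¹⁹ J/eV) / (6.626×10⁻³⁴ J·s)
f₀ = 7.9310e+14 Hz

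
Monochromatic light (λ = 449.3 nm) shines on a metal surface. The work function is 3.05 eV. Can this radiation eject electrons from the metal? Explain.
No

For photoemission, the photon energy must exceed the work function.

Photon energy: E = hc/λ = 2.7595 eV
Work function: φ = 3.05 eV

Since E_photon (2.7595 eV) < φ (3.05 eV), photoemission will NOT occur.
The threshold wavelength is λ₀ = hc/φ = 406.5 nm.
Since 449.3 nm > 406.5 nm, the photons lack sufficient energy.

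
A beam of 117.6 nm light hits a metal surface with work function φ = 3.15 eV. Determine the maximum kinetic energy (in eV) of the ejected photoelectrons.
7.3929 eV

Using Einstein's photoelectric equation: KE_max = hf - φ = hc/λ - φ

First, calculate the photon energy:
E_photon = hc/λ = (6.626×10⁻³⁴ J·s)(3×10⁸ m/s) / (117.6×10⁻⁹ m)
E_photon = 10.5429 eV

Then, the maximum kinetic energy:
KE_max = E_photon - φ = 10.5429 eV - 3.15 eV = 7.3929 eV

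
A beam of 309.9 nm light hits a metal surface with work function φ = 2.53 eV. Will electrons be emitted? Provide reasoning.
Yes

For photoemission, the photon energy must exceed the work function.

Photon energy: E = hc/λ = 4.0008 eV
Work function: φ = 2.53 eV

Since E_photon (4.0008 eV) > φ (2.53 eV), photoemission WILL occur.
The threshold wavelength is λ₀ = hc/φ = 490.1 nm.
Since 309.9 nm < 490.1 nm, the light has sufficient energy.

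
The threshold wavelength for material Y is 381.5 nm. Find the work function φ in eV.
3.25 eV

At the threshold wavelength, photon energy equals work function:
φ = hc/λ₀

Calculating:
φ = (6.626×10⁻³⁴ J·s)(3×10⁸ m/s) / (381.5×10⁻⁹ m)
φ = 3.25 eV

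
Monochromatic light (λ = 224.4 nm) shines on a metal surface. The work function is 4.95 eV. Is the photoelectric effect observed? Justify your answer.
Yes

For photoemission, the photon energy must exceed the work function.

Photon energy: E = hc/λ = 5.5251 eV
Work function: φ = 4.95 eV

Since E_photon (5.5251 eV) > φ (4.95 eV), photoemission WILL occur.
The threshold wavelength is λ₀ = hc/φ = 250.5 nm.
Since 224.4 nm < 250.5 nm, the light has sufficient energy.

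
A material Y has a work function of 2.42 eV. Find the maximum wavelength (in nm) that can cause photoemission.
512.33 nm

The threshold wavelength is when the photon energy equals the work function:
hc/λ₀ = φ

Solving for λ₀:
λ₀ = hc/φ = (6.626×10⁻³⁴ J·s)(3×10⁸ m/s) / (2.42 eV × 1.602×10⁻¹⁹ J/eV)
λ₀ = 512.33 nm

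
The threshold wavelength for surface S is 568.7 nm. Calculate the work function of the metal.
2.18 eV

At the threshold wavelength, photon energy equals work function:
φ = hc/λ₀

Calculating:
φ = (6.626×10⁻³⁴ J·s)(3×10⁸ m/s) / (568.7×10⁻⁹ m)
φ = 2.18 eV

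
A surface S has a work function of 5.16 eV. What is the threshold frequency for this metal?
1.2477e+15 Hz

The threshold frequency is when the photon energy equals the work function:
hf₀ = φ

Solving for f₀:
f₀ = φ/h = (5.16 eV × 1.602×10⁻¹⁹ J/eV) / (6.626×10⁻³⁴ J·s)
f₀ = 1.2477e+15 Hz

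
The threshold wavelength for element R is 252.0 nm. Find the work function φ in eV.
4.92 eV

At the threshold wavelength, photon energy equals work function:
φ = hc/λ₀

Calculating:
φ = (6.626×10⁻³⁴ J·s)(3×10⁸ m/s) / (252.0×10⁻⁹ m)
φ = 4.92 eV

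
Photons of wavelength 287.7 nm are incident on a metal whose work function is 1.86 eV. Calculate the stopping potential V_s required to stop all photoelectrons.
2.4495 V

The stopping potential V_s satisfies: eV_s = KE_max

First, find KE_max using Einstein's equation:
E_photon = hc/λ = 4.3095 eV
KE_max = E_photon - φ = 4.3095 - 1.86 = 2.4495 eV

Since eV_s = KE_max:
V_s = KE_max/e = 2.4495 V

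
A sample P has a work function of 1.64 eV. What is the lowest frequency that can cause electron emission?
3.9655e+14 Hz

The threshold frequency is when the photon energy equals the work function:
hf₀ = φ

Solving for f₀:
f₀ = φ/h = (1.64 eV × 1.602×10⁻¹⁹ J/eV) / (6.626×10⁻³⁴ J·s)
f₀ = 3.9655e+14 Hz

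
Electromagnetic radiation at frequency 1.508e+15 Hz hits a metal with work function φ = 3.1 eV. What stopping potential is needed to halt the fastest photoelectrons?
3.1366 V

The stopping potential V_s satisfies: eV_s = KE_max

First, find KE_max using Einstein's equation:
E_photon = hf = (6.626×10⁻³⁴ J·s)(1.508e+15 Hz) = 6.2366 eV
KE_max = E_photon - φ = 6.2366 - 3.1 = 3.1366 eV

Since eV_s = KE_max:
V_s = KE_max/e = 3.1366 V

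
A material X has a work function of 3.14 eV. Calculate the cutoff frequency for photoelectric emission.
7.5925e+14 Hz

The threshold frequency is when the photon energy equals the work function:
hf₀ = φ

Solving for f₀:
f₀ = φ/h = (3.14 eV × 1.602×10⁻¹⁹ J/eV) / (6.626×10⁻³⁴ J·s)
f₀ = 7.5925e+14 Hz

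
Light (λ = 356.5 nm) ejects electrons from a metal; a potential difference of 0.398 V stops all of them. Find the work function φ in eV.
3.08 eV

The stopping potential gives the maximum kinetic energy: KE_max = eV_s = 0.398 eV

From Einstein's photoelectric equation: KE_max = hc/λ - φ
Rearranging: φ = hc/λ - KE_max

Calculate photon energy:
E_photon = hc/λ = (6.626×10⁻³⁴ J·s)(3×10⁸ m/s) / (356.5×10⁻⁹ m) = 3.4778 eV

Therefore:
φ = 3.4778 - 0.398 = 3.08 eV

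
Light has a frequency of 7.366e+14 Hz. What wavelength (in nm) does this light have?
406.99 nm

Using the wave equation: c = fλ

Solving for wavelength:
λ = c/f = (3×10⁸ m/s) / (7.366e+14 Hz)
λ = 406.99 nm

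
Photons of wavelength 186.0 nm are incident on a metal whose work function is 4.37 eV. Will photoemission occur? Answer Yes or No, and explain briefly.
Yes

For photoemission, the photon energy must exceed the work function.

Photon energy: E = hc/λ = 6.6658 eV
Work function: φ = 4.37 eV

Since E_photon (6.6658 eV) > φ (4.37 eV), photoemission WILL occur.
The threshold wavelength is λ₀ = hc/φ = 283.7 nm.
Since 186.0 nm < 283.7 nm, the light has sufficient energy.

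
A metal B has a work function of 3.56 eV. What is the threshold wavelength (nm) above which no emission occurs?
348.27 nm

The threshold wavelength is when the photon energy equals the work function:
hc/λ₀ = φ

Solving for λ₀:
λ₀ = hc/φ = (6.626×10⁻³⁴ J·s)(3×10⁸ m/s) / (3.56 eV × 1.602×10⁻¹⁹ J/eV)
λ₀ = 348.27 nm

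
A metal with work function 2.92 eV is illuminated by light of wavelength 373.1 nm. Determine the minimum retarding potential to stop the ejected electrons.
0.4031 V

The stopping potential V_s satisfies: eV_s = KE_max

First, find KE_max using Einstein's equation:
E_photon = hc/λ = 3.3231 eV
KE_max = E_photon - φ = 3.3231 - 2.92 = 0.4031 eV

Since eV_s = KE_max:
V_s = KE_max/e = 0.4031 V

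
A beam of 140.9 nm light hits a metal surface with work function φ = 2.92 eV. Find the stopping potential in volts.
5.8794 V

The stopping potential V_s satisfies: eV_s = KE_max

First, find KE_max using Einstein's equation:
E_photon = hc/λ = 8.7994 eV
KE_max = E_photon - φ = 8.7994 - 2.92 = 5.8794 eV

Since eV_s = KE_max:
V_s = KE_max/e = 5.8794 V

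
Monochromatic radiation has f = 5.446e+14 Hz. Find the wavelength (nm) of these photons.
550.48 nm

Using the wave equation: c = fλ

Solving for wavelength:
λ = c/f = (3×10⁸ m/s) / (5.446e+14 Hz)
λ = 550.48 nm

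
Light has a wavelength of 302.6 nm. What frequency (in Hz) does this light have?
9.9072e+14 Hz

Using the wave equation: c = fλ

Solving for frequency:
f = c/λ = (3×10⁸ m/s) / (302.6×10⁻⁹ m)
f = 9.9072e+14 Hz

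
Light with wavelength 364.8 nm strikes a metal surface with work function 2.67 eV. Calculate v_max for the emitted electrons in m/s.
5.0629e+05 m/s

First, find the maximum kinetic energy:
E_photon = hc/λ = 3.3987 eV
KE_max = E_photon - φ = 3.3987 - 2.67 = 0.7287 eV

Convert to Joules: KE_max = 0.7287 × 1.602×10⁻¹⁹ J = 1.1675e-19 J

Then use KE = ½mv² to find velocity:
v = √(2·KE/m) = √(2 × 1.1675e-19 J / 9.109e-31 kg)
v = 5.0629e+05 m/s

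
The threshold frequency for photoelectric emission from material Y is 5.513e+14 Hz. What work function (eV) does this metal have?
2.28 eV

At the threshold frequency, photon energy equals work function:
φ = hf₀

Calculating:
φ = (6.626×10⁻³⁴ J·s)(5.513e+14 Hz)
φ = 2.28 eV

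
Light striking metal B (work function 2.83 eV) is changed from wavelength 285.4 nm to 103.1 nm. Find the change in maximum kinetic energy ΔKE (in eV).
7.6814 eV

Using Einstein's equation: KE_max = hc/λ - φ

For λ₁ = 285.4 nm:
KE₁ = hc/λ₁ - φ = 4.3442 - 2.83 = 1.5142 eV

For λ₂ = 103.1 nm:
KE₂ = hc/λ₂ - φ = 12.0256 - 2.83 = 9.1956 eV

Change in KE:
ΔKE = KE₂ - KE₁ = 9.1956 - 1.5142 = 7.6814 eV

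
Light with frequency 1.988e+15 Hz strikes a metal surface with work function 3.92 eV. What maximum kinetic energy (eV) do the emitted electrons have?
4.3017 eV

Using Einstein's photoelectric equation: KE_max = hf - φ

First, calculate the photon energy:
E_photon = hf = (6.626×10⁻³⁴ J·s)(1.988e+15 Hz)
E_photon = 8.2217 eV

Then, the maximum kinetic energy:
KE_max = E_photon - φ = 8.2217 eV - 3.92 eV = 4.3017 eV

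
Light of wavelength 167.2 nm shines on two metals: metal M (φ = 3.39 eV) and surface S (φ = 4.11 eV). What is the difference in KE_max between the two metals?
0.7200 eV

Using KE_max = hc/λ - φ for each metal:

Photon energy: E = hc/λ = 7.4153 eV

For metal M (φ₁ = 3.39 eV):
KE₁ = E - φ₁ = 7.4153 - 3.39 = 4.0253 eV

For surface S (φ₂ = 4.11 eV):
KE₂ = E - φ₂ = 7.4153 - 4.11 = 3.3053 eV

Difference:
ΔKE = KE₁ - KE₂ = 4.0253 - 3.3053 = 0.7200 eV

Note: The difference equals the difference in work functions: 4.11 - 3.39 = 0.72 eV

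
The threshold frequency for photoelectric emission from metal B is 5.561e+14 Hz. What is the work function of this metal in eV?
2.30 eV

At the threshold frequency, photon energy equals work function:
φ = hf₀

Calculating:
φ = (6.626×10⁻³⁴ J·s)(5.561e+14 Hz)
φ = 2.30 eV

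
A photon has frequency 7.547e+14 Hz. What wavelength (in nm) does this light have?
397.23 nm

Using the wave equation: c = fλ

Solving for wavelength:
λ = c/f = (3×10⁸ m/s) / (7.547e+14 Hz)
λ = 397.23 nm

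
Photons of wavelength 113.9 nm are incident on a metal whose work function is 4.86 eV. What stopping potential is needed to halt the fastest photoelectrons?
6.0254 V

The stopping potential V_s satisfies: eV_s = KE_max

First, find KE_max using Einstein's equation:
E_photon = hc/λ = 10.8854 eV
KE_max = E_photon - φ = 10.8854 - 4.86 = 6.0254 eV

Since eV_s = KE_max:
V_s = KE_max/e = 6.0254 V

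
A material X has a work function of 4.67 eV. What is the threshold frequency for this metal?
1.1292e+15 Hz

The threshold frequency is when the photon energy equals the work function:
hf₀ = φ

Solving for f₀:
f₀ = φ/h = (4.67 eV × 1.602×10⁻¹⁹ J/eV) / (6.626×10⁻³⁴ J·s)
f₀ = 1.1292e+15 Hz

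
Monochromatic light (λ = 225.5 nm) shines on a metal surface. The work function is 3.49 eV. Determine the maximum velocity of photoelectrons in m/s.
8.4048e+05 m/s

First, find the maximum kinetic energy:
E_photon = hc/λ = 5.4982 eV
KE_max = E_photon - φ = 5.4982 - 3.49 = 2.0082 eV

Convert to Joules: KE_max = 2.0082 × 1.602×10⁻¹⁹ J = 3.2175e-19 J

Then use KE = ½mv² to find velocity:
v = √(2·KE/m) = √(2 × 3.2175e-19 J / 9.109e-31 kg)
v = 8.4048e+05 m/s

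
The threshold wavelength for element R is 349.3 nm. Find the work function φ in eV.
3.55 eV

At the threshold wavelength, photon energy equals work function:
φ = hc/λ₀

Calculating:
φ = (6.626×10⁻³⁴ J·s)(3×10⁸ m/s) / (349.3×10⁻⁹ m)
φ = 3.55 eV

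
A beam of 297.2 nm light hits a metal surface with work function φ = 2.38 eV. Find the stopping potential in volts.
1.7917 V

The stopping potential V_s satisfies: eV_s = KE_max

First, find KE_max using Einstein's equation:
E_photon = hc/λ = 4.1717 eV
KE_max = E_photon - φ = 4.1717 - 2.38 = 1.7917 eV

Since eV_s = KE_max:
V_s = KE_max/e = 1.7917 V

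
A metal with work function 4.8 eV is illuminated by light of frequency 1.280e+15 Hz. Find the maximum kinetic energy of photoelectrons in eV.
0.4937 eV

Using Einstein's photoelectric equation: KE_max = hf - φ

First, calculate the photon energy:
E_photon = hf = (6.626×10⁻³⁴ J·s)(1.280e+15 Hz)
E_photon = 5.2937 eV

Then, the maximum kinetic energy:
KE_max = E_photon - φ = 5.2937 eV - 4.8 eV = 0.4937 eV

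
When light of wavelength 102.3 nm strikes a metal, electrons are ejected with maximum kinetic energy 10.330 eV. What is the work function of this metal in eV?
1.79 eV

From Einstein's photoelectric equation: KE_max = hf - φ = hc/λ - φ

Rearranging for φ:
φ = hc/λ - KE_max

Calculate photon energy:
E_photon = hc/λ = 12.1197 eV

Therefore:
φ = 12.1197 - 10.330 = 1.79 eV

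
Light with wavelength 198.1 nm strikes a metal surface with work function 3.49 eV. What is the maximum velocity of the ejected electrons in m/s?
9.8687e+05 m/s

First, find the maximum kinetic energy:
E_photon = hc/λ = 6.2587 eV
KE_max = E_photon - φ = 6.2587 - 3.49 = 2.7687 eV

Convert to Joules: KE_max = 2.7687 × 1.602×10⁻¹⁹ J = 4.4359e-19 J

Then use KE = ½mv² to find velocity:
v = √(2·KE/m) = √(2 × 4.4359e-19 J / 9.109e-31 kg)
v = 9.8687e+05 m/s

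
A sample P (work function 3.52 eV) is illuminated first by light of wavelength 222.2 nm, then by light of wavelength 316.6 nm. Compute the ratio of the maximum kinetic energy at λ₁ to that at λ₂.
5.2001

Using Einstein's equation: KE_max = hc/λ - φ

For λ₁ = 222.2 nm:
E₁ = hc/λ₁ = 5.5798 eV
KE₁ = E₁ - φ = 5.5798 - 3.52 = 2.0598 eV

For λ₂ = 316.6 nm:
E₂ = hc/λ₂ = 3.9161 eV
KE₂ = E₂ - φ = 3.9161 - 3.52 = 0.3961 eV

Ratio: KE₁/KE₂ = 2.0598/0.3961 = 5.2001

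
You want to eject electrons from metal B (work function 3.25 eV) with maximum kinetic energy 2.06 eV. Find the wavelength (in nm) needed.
233.49 nm

From Einstein's equation: KE_max = hc/λ - φ

Rearranging for λ:
hc/λ = KE_max + φ
λ = hc/(KE_max + φ)

Required photon energy:
E_photon = KE_max + φ = 2.06 + 3.25 = 5.31 eV

Required wavelength:
λ = hc/E_photon = (6.626×10⁻³⁴)(3×10⁸) / (5.31 × 1.602×10⁻¹⁹)
λ = 233.49 nm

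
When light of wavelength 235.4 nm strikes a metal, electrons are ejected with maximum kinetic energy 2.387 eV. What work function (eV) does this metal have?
2.88 eV

From Einstein's photoelectric equation: KE_max = hf - φ = hc/λ - φ

Rearranging for φ:
φ = hc/λ - KE_max

Calculate photon energy:
E_photon = hc/λ = 5.2670 eV

Therefore:
φ = 5.2670 - 2.387 = 2.88 eV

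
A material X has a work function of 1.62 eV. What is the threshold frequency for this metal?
3.9171e+14 Hz

The threshold frequency is when the photon energy equals the work function:
hf₀ = φ

Solving for f₀:
f₀ = φ/h = (1.62 eV × 1.602×10⁻¹⁹ J/eV) / (6.626×10⁻³⁴ J·s)
f₀ = 3.9171e+14 Hz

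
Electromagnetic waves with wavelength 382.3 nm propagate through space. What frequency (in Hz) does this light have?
7.8418e+14 Hz

Using the wave equation: c = fλ

Solving for frequency:
f = c/λ = (3×10⁸ m/s) / (382.3×10⁻⁹ m)
f = 7.8418e+14 Hz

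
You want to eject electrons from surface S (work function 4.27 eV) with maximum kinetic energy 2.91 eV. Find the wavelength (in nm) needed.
172.68 nm

From Einstein's equation: KE_max = hc/λ - φ

Rearranging for λ:
hc/λ = KE_max + φ
λ = hc/(KE_max + φ)

Required photon energy:
E_photon = KE_max + φ = 2.91 + 4.27 = 7.18 eV

Required wavelength:
λ = hc/E_photon = (6.626×10⁻³⁴)(3×10⁸) / (7.18 × 1.602×10⁻¹⁹)
λ = 172.68 nm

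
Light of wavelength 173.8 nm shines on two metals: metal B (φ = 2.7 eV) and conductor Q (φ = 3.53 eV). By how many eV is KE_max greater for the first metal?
0.8300 eV

Using KE_max = hc/λ - φ for each metal:

Photon energy: E = hc/λ = 7.1337 eV

For metal B (φ₁ = 2.7 eV):
KE₁ = E - φ₁ = 7.1337 - 2.7 = 4.4337 eV

For conductor Q (φ₂ = 3.53 eV):
KE₂ = E - φ₂ = 7.1337 - 3.53 = 3.6037 eV

Difference:
ΔKE = KE₁ - KE₂ = 4.4337 - 3.6037 = 0.8300 eV

Note: The difference equals the difference in work functions: 3.53 - 2.7 = 0.83 eV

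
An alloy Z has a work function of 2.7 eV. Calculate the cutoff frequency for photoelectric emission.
6.5286e+14 Hz

The threshold frequency is when the photon energy equals the work function:
hf₀ = φ

Solving for f₀:
f₀ = φ/h = (2.7 eV × 1.602×10⁻¹⁹ J/eV) / (6.626×10⁻³⁴ J·s)
f₀ = 6.5286e+14 Hz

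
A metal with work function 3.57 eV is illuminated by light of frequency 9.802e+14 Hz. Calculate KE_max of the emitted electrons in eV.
0.4838 eV

Using Einstein's photoelectric equation: KE_max = hf - φ

First, calculate the photon energy:
E_photon = hf = (6.626×10⁻³⁴ J·s)(9.802e+14 Hz)
E_photon = 4.0538 eV

Then, the maximum kinetic energy:
KE_max = E_photon - φ = 4.0538 eV - 3.57 eV = 0.4838 eV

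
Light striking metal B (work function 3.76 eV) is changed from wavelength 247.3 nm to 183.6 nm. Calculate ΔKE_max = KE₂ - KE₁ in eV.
1.7394 eV

Using Einstein's equation: KE_max = hc/λ - φ

For λ₁ = 247.3 nm:
KE₁ = hc/λ₁ - φ = 5.0135 - 3.76 = 1.2535 eV

For λ₂ = 183.6 nm:
KE₂ = hc/λ₂ - φ = 6.7530 - 3.76 = 2.9930 eV

Change in KE:
ΔKE = KE₂ - KE₁ = 2.9930 - 1.2535 = 1.7394 eV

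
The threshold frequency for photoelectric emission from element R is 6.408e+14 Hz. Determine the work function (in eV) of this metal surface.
2.65 eV

At the threshold frequency, photon energy equals work function:
φ = hf₀

Calculating:
φ = (6.626×10⁻³⁴ J·s)(6.408e+14 Hz)
φ = 2.65 eV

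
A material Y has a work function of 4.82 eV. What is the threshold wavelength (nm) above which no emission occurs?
257.23 nm

The threshold wavelength is when the photon energy equals the work function:
hc/λ₀ = φ

Solving for λ₀:
λ₀ = hc/φ = (6.626×10⁻³⁴ J·s)(3×10⁸ m/s) / (4.82 eV × 1.602×10⁻¹⁹ J/eV)
λ₀ = 257.23 nm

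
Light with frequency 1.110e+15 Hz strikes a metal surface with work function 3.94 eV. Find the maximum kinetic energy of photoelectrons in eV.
0.6506 eV

Using Einstein's photoelectric equation: KE_max = hf - φ

First, calculate the photon energy:
E_photon = hf = (6.626×10⁻³⁴ J·s)(1.110e+15 Hz)
E_photon = 4.5906 eV

Then, the maximum kinetic energy:
KE_max = E_photon - φ = 4.5906 eV - 3.94 eV = 0.6506 eV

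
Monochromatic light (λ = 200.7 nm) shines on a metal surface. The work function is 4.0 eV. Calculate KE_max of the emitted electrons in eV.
2.1776 eV

Using Einstein's photoelectric equation: KE_max = hf - φ = hc/λ - φ

First, calculate the photon energy:
E_photon = hc/λ = (6.626×10⁻³⁴ J·s)(3×10⁸ m/s) / (200.7×10⁻⁹ m)
E_photon = 6.1776 eV

Then, the maximum kinetic energy:
KE_max = E_photon - φ = 6.1776 eV - 4.0 eV = 2.1776 eV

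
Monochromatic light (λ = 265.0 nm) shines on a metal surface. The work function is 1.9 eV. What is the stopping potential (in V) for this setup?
2.7786 V

The stopping potential V_s satisfies: eV_s = KE_max

First, find KE_max using Einstein's equation:
E_photon = hc/λ = 4.6786 eV
KE_max = E_photon - φ = 4.6786 - 1.9 = 2.7786 eV

Since eV_s = KE_max:
V_s = KE_max/e = 2.7786 V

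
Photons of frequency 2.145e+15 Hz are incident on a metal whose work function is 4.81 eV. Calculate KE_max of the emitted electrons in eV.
4.0610 eV

Using Einstein's photoelectric equation: KE_max = hf - φ

First, calculate the photon energy:
E_photon = hf = (6.626×10⁻³⁴ J·s)(2.145e+15 Hz)
E_photon = 8.8710 eV

Then, the maximum kinetic energy:
KE_max = E_photon - φ = 8.8710 eV - 4.81 eV = 4.0610 eV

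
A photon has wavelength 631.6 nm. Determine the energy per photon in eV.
1.9630 eV

Using E = hf = hc/λ:

E = hc/λ = (6.626×10⁻³⁴ J·s)(3×10⁸ m/s) / (631.6×10⁻⁹ m)
E = 1.9630 eV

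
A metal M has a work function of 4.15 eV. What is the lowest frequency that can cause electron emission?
1.0035e+15 Hz

The threshold frequency is when the photon energy equals the work function:
hf₀ = φ

Solving for f₀:
f₀ = φ/h = (4.15 eV × 1.602×10⁻¹⁹ J/eV) / (6.626×10⁻³⁴ J·s)
f₀ = 1.0035e+15 Hz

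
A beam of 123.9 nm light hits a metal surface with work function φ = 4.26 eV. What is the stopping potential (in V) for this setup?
5.7468 V

The stopping potential V_s satisfies: eV_s = KE_max

First, find KE_max using Einstein's equation:
E_photon = hc/λ = 10.0068 eV
KE_max = E_photon - φ = 10.0068 - 4.26 = 5.7468 eV

Since eV_s = KE_max:
V_s = KE_max/e = 5.7468 V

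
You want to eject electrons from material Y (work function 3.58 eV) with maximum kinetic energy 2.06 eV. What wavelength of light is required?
219.83 nm

From Einstein's equation: KE_max = hc/λ - φ

Rearranging for λ:
hc/λ = KE_max + φ
λ = hc/(KE_max + φ)

Required photon energy:
E_photon = KE_max + φ = 2.06 + 3.58 = 5.64 eV

Required wavelength:
λ = hc/E_photon = (6.626×10⁻³⁴)(3×10⁸) / (5.64 × 1.602×10⁻¹⁹)
λ = 219.83 nm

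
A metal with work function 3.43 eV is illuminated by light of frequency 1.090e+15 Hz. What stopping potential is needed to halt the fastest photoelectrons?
1.0779 V

The stopping potential V_s satisfies: eV_s = KE_max

First, find KE_max using Einstein's equation:
E_photon = hf = (6.626×10⁻³⁴ J·s)(1.090e+15 Hz) = 4.5079 eV
KE_max = E_photon - φ = 4.5079 - 3.43 = 1.0779 eV

Since eV_s = KE_max:
V_s = KE_max/e = 1.0779 V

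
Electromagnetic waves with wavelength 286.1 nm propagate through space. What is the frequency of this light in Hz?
1.0479e+15 Hz

Using the wave equation: c = fλ

Solving for frequency:
f = c/λ = (3×10⁸ m/s) / (286.1×10⁻⁹ m)
f = 1.0479e+15 Hz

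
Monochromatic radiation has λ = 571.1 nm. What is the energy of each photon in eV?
2.1710 eV

Using E = hf = hc/λ:

E = hc/λ = (6.626×10⁻³⁴ J·s)(3×10⁸ m/s) / (571.1×10⁻⁹ m)
E = 2.1710 eV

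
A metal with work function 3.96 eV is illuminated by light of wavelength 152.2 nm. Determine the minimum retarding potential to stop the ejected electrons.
4.1861 V

The stopping potential V_s satisfies: eV_s = KE_max

First, find KE_max using Einstein's equation:
E_photon = hc/λ = 8.1461 eV
KE_max = E_photon - φ = 8.1461 - 3.96 = 4.1861 eV

Since eV_s = KE_max:
V_s = KE_max/e = 4.1861 V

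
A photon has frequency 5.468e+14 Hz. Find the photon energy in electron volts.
2.2614 eV

Using E = hf:

E = hf = (6.626×10⁻³⁴ J·s)(5.468e+14 Hz)
E = 2.2614 eV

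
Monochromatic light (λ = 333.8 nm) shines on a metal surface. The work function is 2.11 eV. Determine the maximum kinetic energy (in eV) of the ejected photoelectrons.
1.6043 eV

Using Einstein's photoelectric equation: KE_max = hf - φ = hc/λ - φ

First, calculate the photon energy:
E_photon = hc/λ = (6.626×10⁻³⁴ J·s)(3×10⁸ m/s) / (333.8×10⁻⁹ m)
E_photon = 3.7143 eV

Then, the maximum kinetic energy:
KE_max = E_photon - φ = 3.7143 eV - 2.11 eV = 1.6043 eV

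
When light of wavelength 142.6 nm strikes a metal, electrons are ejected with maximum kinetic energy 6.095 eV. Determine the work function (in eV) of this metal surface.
2.60 eV

From Einstein's photoelectric equation: KE_max = hf - φ = hc/λ - φ

Rearranging for φ:
φ = hc/λ - KE_max

Calculate photon energy:
E_photon = hc/λ = 8.6945 eV

Therefore:
φ = 8.6945 - 6.095 = 2.60 eV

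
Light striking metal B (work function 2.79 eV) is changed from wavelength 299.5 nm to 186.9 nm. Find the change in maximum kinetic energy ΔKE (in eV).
2.4940 eV

Using Einstein's equation: KE_max = hc/λ - φ

For λ₁ = 299.5 nm:
KE₁ = hc/λ₁ - φ = 4.1397 - 2.79 = 1.3497 eV

For λ₂ = 186.9 nm:
KE₂ = hc/λ₂ - φ = 6.6337 - 2.79 = 3.8437 eV

Change in KE:
ΔKE = KE₂ - KE₁ = 3.8437 - 1.3497 = 2.4940 eV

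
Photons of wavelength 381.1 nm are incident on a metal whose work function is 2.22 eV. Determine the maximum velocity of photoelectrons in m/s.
6.0290e+05 m/s

First, find the maximum kinetic energy:
E_photon = hc/λ = 3.2533 eV
KE_max = E_photon - φ = 3.2533 - 2.22 = 1.0333 eV

Convert to Joules: KE_max = 1.0333 × 1.602×10⁻¹⁹ J = 1.6556e-19 J

Then use KE = ½mv² to find velocity:
v = √(2·KE/m) = √(2 × 1.6556e-19 J / 9.109e-31 kg)
v = 6.0290e+05 m/s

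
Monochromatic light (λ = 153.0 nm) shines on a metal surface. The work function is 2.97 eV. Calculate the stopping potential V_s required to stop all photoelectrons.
5.1335 V

The stopping potential V_s satisfies: eV_s = KE_max

First, find KE_max using Einstein's equation:
E_photon = hc/λ = 8.1035 eV
KE_max = E_photon - φ = 8.1035 - 2.97 = 5.1335 eV

Since eV_s = KE_max:
V_s = KE_max/e = 5.1335 V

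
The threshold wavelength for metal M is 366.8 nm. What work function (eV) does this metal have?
3.38 eV

At the threshold wavelength, photon energy equals work function:
φ = hc/λ₀

Calculating:
φ = (6.626×10⁻³⁴ J·s)(3×10⁸ m/s) / (366.8×10⁻⁹ m)
φ = 3.38 eV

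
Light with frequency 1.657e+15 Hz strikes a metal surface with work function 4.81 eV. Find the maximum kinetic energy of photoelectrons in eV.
2.0428 eV

Using Einstein's photoelectric equation: KE_max = hf - φ

First, calculate the photon energy:
E_photon = hf = (6.626×10⁻³⁴ J·s)(1.657e+15 Hz)
E_photon = 6.8528 eV

Then, the maximum kinetic energy:
KE_max = E_photon - φ = 6.8528 eV - 4.81 eV = 2.0428 eV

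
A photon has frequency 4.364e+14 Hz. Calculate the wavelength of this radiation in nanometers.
686.97 nm

Using the wave equation: c = fλ

Solving for wavelength:
λ = c/f = (3×10⁸ m/s) / (4.364e+14 Hz)
λ = 686.97 nm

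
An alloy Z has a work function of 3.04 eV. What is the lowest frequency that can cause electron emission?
7.3507e+14 Hz

The threshold frequency is when the photon energy equals the work function:
hf₀ = φ

Solving for f₀:
f₀ = φ/h = (3.04 eV × 1.602×10⁻¹⁹ J/eV) / (6.626×10⁻³⁴ J·s)
f₀ = 7.3507e+14 Hz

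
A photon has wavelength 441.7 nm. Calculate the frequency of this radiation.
6.7872e+14 Hz

Using the wave equation: c = fλ

Solving for frequency:
f = c/λ = (3×10⁸ m/s) / (441.7×10⁻⁹ m)
f = 6.7872e+14 Hz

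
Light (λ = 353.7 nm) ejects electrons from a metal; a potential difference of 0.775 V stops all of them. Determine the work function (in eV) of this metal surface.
2.73 eV

The stopping potential gives the maximum kinetic energy: KE_max = eV_s = 0.775 eV

From Einstein's photoelectric equation: KE_max = hc/λ - φ
Rearranging: φ = hc/λ - KE_max

Calculate photon energy:
E_photon = hc/λ = (6.626×10⁻³⁴ J·s)(3×10⁸ m/s) / (353.7×10⁻⁹ m) = 3.5053 eV

Therefore:
φ = 3.5053 - 0.775 = 2.73 eV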